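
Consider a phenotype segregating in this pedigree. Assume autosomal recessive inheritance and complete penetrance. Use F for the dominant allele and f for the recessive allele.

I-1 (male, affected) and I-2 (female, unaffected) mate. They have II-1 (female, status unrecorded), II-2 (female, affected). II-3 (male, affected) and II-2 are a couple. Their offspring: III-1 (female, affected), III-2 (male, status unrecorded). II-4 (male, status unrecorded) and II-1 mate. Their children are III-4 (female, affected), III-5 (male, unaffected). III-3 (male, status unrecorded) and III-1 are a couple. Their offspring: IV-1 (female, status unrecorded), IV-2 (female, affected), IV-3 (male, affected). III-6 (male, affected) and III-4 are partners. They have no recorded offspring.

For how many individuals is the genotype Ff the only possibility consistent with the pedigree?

Obligate heterozygotes: I-2 is unaffected so carries F and passed f to II-2 (ff), so I-2 is Ff.
Every other individual is either homozygous by phenotype or has at least one consistent homozygous assignment, so the count is 1.

1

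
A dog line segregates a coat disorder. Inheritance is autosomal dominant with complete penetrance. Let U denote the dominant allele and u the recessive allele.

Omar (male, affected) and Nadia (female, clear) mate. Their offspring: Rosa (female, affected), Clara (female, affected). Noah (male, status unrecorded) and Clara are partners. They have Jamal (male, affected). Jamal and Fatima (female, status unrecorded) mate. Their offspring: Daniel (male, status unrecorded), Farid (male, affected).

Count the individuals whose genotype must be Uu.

Obligate heterozygotes: Rosa is affected so carries U and received u from Nadia (uu), so Rosa is Uu; Clara is affected so carries U and received u from Nadia (uu), so Clara is Uu.
Every other individual is either homozygous by phenotype or has at least one consistent homozygous assignment, so the count is 2.

2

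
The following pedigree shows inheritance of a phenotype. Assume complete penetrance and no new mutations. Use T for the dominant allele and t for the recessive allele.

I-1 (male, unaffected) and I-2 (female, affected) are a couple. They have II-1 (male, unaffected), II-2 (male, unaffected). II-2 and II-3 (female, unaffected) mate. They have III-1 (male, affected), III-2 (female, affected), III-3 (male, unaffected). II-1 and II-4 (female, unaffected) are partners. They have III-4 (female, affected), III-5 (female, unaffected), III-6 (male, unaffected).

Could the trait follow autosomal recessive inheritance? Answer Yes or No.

Yes

A consistent assignment under autosomal recessive exists: I-1 TT, I-2 tt, II-1 Tt, II-2 Tt, II-3 Tt, II-4 Tt, III-1 tt, III-2 tt, III-3 TT, III-4 tt, III-5 TT, III-6 TT.
In this assignment every recorded phenotype matches its genotype and every non-founder's genotype is obtainable from its parents' genotypes, so the pedigree is consistent.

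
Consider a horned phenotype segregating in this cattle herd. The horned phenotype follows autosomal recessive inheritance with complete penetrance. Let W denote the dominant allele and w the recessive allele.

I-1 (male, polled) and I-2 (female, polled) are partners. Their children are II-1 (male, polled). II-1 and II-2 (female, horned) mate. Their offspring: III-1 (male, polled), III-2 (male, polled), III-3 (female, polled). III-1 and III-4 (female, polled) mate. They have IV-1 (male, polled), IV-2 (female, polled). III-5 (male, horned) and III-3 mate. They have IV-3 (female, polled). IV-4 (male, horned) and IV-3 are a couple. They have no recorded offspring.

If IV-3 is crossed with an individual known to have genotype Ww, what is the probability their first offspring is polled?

3/4

IV-3 is polled so carries W and received w from III-5 (ww), so IV-3 is Ww.
The cross gives 1/4 WW : 1/2 Ww : 1/4 ww, so P(offspring is polled) = 3/4.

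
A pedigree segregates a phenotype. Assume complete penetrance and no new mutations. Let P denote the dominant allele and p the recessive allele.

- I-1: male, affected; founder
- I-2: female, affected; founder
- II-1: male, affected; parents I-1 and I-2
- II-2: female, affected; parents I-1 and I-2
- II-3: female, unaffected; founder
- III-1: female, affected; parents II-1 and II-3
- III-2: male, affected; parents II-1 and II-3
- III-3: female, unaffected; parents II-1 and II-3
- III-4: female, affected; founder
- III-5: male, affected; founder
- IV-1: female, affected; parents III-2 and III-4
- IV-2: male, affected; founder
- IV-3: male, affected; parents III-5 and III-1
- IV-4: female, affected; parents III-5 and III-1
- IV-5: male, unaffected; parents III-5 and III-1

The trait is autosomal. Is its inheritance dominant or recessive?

dominant

III-5 and III-1 are both affected yet have an unaffected child IV-5. Under a recessive model two affected parents are homozygous and every child would be affected, so the trait cannot be recessive.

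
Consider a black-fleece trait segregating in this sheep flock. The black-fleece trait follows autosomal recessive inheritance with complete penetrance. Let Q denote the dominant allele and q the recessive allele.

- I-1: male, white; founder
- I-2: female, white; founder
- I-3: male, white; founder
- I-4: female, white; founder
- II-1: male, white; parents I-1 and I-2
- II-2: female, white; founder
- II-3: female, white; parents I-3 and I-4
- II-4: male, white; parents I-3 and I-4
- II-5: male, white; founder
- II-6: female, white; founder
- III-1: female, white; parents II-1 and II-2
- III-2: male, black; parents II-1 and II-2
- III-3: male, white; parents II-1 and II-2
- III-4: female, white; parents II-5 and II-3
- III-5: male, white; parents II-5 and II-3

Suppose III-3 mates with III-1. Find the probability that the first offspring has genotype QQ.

II-1 is white so carries Q and passed q to III-2 (qq), so II-1 is Qq.
II-2 is white so carries Q and passed q to III-2 (qq), so II-2 is Qq.
III-3 is a white offspring of II-1 (Qq) × II-2 (Qq), whose cross gives 1/4 QQ : 1/2 Qq : 1/4 qq; conditioning on being white, III-3 is QQ with probability 1/3, Qq with probability 2/3.
III-1 is a white offspring of II-1 (Qq) × II-2 (Qq), whose cross gives 1/4 QQ : 1/2 Qq : 1/4 qq; conditioning on being white, III-1 is QQ with probability 1/3, Qq with probability 2/3.
Summing over parental genotype combinations, P(offspring has genotype QQ) = 1/9·1 + 2/9·1/2 + 2/9·1/2 + 4/9·1/4 = 4/9.

4/9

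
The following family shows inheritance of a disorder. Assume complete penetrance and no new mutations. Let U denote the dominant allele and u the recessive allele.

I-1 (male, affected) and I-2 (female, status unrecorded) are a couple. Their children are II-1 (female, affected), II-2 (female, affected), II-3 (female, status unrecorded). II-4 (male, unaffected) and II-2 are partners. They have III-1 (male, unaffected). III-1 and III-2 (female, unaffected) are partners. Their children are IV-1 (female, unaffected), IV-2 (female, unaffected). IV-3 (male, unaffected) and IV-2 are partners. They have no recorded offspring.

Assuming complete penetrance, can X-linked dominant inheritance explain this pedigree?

A consistent assignment under X-linked dominant exists: I-1 X^U Y, I-2 X^U X^u, II-1 X^U X^U, II-2 X^U X^u, II-3 X^U X^U, II-4 X^u Y, III-1 X^u Y, III-2 X^u X^u, IV-1 X^u X^u, IV-2 X^u X^u, IV-3 X^u Y.
In this assignment every recorded phenotype matches its genotype and every non-founder's genotype is obtainable from its parents' genotypes, so the pedigree is consistent.

Yes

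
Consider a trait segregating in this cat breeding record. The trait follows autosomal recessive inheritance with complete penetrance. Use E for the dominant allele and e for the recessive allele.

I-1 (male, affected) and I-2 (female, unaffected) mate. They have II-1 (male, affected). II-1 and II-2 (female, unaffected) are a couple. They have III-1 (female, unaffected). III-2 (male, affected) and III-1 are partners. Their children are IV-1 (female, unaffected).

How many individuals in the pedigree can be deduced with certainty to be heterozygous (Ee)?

3

Obligate heterozygotes: I-2 is unaffected so carries E and passed e to II-1 (ee), so I-2 is Ee; III-1 is unaffected so carries E and received e from II-1 (ee), so III-1 is Ee; IV-1 is unaffected so carries E and received e from III-2 (ee), so IV-1 is Ee.
Every other individual is either homozygous by phenotype or has at least one consistent homozygous assignment, so the count is 3.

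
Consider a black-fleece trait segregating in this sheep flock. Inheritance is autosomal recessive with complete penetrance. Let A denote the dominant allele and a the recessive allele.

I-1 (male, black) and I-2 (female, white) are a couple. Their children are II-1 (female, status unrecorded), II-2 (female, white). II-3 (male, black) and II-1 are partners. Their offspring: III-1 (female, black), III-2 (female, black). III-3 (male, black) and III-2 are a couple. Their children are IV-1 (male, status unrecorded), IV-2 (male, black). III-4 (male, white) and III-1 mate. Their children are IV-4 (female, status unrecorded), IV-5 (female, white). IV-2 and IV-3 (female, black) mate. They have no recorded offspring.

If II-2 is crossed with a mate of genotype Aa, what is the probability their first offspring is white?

3/4

II-2 is white so carries A and received a from I-1 (aa), so II-2 is Aa.
The cross gives 1/4 AA : 1/2 Aa : 1/4 aa, so P(offspring is white) = 3/4.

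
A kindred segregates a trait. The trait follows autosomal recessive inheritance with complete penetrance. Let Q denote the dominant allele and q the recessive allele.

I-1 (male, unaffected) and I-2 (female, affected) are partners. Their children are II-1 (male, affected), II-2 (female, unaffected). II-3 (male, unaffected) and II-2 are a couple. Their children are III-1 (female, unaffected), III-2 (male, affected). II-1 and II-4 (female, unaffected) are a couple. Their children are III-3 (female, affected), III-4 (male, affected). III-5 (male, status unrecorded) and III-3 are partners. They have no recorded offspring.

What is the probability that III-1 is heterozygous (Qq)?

2/3

II-3 is unaffected so carries Q and passed q to III-2 (qq), so II-3 is Qq.
II-2 is unaffected so carries Q and received q from I-2 (qq), so II-2 is Qq.
Their cross gives offspring ratios 1/4 QQ : 1/2 Qq : 1/4 qq. Conditioning on III-1 being unaffected, P(Qq) = 1/2 / 3/4 = 2/3.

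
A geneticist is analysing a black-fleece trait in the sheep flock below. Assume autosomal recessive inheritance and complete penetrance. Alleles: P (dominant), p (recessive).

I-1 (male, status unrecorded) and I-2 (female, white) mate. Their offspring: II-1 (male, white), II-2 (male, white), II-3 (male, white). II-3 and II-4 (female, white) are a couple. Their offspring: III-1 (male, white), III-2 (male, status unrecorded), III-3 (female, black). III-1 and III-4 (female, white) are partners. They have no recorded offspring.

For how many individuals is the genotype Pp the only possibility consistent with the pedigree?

2

Obligate heterozygotes: II-3 is white so carries P and passed p to III-3 (pp), so II-3 is Pp; II-4 is white so carries P and passed p to III-3 (pp), so II-4 is Pp.
Every other individual is either homozygous by phenotype or has at least one consistent homozygous assignment, so the count is 2.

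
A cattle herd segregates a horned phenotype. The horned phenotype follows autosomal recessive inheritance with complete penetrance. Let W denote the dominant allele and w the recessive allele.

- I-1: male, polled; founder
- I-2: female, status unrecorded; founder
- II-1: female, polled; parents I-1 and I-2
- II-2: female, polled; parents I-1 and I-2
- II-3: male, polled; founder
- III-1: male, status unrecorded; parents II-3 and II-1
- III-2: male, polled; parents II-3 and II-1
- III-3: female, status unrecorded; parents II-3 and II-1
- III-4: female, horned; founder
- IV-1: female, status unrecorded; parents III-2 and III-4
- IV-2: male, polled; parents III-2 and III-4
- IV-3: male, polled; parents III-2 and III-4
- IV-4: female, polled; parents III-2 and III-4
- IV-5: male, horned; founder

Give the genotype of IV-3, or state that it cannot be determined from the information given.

From phenotype alone, IV-3 is WW or Ww.
IV-3 is polled so carries W and received w from III-4 (ww), so IV-3 is Ww.

Ww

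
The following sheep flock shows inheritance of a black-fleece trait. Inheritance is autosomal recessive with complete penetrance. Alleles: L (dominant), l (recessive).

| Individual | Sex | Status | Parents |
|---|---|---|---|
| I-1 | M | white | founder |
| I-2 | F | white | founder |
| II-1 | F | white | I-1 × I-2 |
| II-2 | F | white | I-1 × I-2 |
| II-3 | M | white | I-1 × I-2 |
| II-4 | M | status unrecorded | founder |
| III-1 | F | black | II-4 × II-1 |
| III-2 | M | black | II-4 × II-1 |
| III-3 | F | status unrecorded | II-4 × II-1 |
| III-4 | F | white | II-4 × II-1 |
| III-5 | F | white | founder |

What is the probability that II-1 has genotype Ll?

II-1 is white so carries L and passed l to III-1 (ll), so II-1 is Ll, giving P(Ll) = 1.

1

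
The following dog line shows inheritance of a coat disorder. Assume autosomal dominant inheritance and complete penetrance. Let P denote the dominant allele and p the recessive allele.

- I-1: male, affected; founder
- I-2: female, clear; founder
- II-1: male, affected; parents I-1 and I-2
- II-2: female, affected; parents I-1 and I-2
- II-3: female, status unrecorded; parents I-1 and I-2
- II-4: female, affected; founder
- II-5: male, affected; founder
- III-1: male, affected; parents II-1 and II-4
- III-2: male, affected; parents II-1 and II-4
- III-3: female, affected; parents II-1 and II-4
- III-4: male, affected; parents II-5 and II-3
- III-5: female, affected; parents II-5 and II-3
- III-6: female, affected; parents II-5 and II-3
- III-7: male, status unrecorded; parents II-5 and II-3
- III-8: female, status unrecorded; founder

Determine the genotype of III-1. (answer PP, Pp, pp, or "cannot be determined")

cannot be determined

III-1's phenotype allows PP or Pp, and no parent or child forces a single allele at both positions; consistent genotype assignments exist with III-1 as PP or Pp.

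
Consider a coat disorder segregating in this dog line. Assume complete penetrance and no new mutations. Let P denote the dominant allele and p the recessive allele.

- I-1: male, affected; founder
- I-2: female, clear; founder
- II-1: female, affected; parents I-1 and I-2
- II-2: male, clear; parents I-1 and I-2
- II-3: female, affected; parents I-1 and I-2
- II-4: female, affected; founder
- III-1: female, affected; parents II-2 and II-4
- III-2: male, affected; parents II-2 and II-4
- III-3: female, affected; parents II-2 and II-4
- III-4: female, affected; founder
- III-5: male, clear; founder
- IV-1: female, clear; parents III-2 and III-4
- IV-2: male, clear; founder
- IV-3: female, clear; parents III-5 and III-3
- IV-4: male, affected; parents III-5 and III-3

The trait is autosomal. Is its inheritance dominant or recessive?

dominant

III-2 and III-4 are both affected yet have a clear child IV-1. Under a recessive model two affected parents are homozygous and every child would be affected, so the trait cannot be recessive.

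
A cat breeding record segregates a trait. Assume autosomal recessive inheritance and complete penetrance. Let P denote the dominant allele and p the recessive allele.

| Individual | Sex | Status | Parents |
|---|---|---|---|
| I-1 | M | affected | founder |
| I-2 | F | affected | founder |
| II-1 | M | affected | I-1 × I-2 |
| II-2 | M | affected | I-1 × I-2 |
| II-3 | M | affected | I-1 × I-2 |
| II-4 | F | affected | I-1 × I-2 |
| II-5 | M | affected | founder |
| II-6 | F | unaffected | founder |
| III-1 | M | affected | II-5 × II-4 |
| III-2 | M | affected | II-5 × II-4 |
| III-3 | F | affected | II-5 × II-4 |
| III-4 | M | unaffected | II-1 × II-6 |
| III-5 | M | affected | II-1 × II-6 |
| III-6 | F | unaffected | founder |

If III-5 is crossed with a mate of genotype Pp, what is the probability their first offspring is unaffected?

III-5 is affected, so III-5 is pp.
The cross gives 1/2 Pp : 1/2 pp, so P(offspring is unaffected) = 1/2.

1/2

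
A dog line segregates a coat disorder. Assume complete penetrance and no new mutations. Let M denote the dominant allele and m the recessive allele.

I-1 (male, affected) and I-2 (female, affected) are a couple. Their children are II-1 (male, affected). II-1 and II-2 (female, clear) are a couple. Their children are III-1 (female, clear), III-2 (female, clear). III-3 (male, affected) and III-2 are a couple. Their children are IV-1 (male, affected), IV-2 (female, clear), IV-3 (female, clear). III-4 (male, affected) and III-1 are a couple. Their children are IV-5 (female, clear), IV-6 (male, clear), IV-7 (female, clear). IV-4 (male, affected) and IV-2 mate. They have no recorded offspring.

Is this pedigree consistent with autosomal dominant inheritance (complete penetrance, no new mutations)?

Yes

A consistent assignment under autosomal dominant exists: I-1 MM, I-2 Mm, II-1 Mm, II-2 mm, III-1 mm, III-2 mm, III-3 Mm, III-4 Mm, IV-1 Mm, IV-2 mm, IV-3 mm, IV-4 MM, IV-5 mm, IV-6 mm, IV-7 mm.
In this assignment every recorded phenotype matches its genotype and every non-founder's genotype is obtainable from its parents' genotypes, so the pedigree is consistent.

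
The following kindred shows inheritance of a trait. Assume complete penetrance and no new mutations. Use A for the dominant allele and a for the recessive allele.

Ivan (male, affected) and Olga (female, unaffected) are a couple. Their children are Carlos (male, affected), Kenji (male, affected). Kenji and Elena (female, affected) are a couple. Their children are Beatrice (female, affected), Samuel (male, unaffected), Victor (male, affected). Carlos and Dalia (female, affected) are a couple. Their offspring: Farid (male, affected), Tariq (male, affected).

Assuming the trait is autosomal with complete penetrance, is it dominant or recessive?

Kenji and Elena are both affected yet have an unaffected child Samuel. Under a recessive model two affected parents are homozygous and every child would be affected, so the trait cannot be recessive.

dominant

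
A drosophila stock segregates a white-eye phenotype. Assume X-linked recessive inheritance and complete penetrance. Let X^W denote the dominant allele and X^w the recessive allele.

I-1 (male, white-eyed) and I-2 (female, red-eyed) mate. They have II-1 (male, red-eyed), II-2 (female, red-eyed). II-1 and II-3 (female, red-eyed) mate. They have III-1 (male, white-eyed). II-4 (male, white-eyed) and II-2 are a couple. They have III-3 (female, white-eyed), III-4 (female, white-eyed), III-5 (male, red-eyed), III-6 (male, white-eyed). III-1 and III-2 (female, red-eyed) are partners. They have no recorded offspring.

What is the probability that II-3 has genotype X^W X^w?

II-3 is red-eyed so carries W and passed w to III-1 (X^w Y), so II-3 is X^W X^w, giving P(X^W X^w) = 1.

1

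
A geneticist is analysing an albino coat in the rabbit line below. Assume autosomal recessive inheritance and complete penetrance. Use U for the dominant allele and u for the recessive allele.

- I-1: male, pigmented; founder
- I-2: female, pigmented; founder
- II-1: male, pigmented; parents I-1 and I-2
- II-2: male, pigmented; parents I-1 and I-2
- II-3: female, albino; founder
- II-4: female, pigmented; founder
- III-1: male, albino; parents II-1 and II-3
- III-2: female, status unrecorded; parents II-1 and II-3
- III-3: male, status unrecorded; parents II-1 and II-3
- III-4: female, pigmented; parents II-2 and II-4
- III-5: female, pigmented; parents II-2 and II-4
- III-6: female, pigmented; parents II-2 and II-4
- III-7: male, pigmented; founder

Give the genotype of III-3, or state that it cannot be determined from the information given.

III-3's phenotype is unrecorded, and no parent or child forces a single allele at both positions; consistent genotype assignments exist with III-3 as Uu or uu.

cannot be determined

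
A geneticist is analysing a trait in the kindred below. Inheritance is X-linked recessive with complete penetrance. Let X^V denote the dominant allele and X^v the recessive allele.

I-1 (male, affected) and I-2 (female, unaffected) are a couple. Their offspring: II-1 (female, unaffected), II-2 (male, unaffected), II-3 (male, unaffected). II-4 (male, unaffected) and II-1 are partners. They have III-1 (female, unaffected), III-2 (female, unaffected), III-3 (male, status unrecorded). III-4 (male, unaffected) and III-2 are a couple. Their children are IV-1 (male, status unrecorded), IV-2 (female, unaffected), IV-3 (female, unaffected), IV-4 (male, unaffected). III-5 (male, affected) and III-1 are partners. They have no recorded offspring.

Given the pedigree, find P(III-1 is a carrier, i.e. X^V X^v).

1/2

II-4 is unaffected, so II-4 is X^V Y.
II-1 is unaffected so carries V and received v from I-1 (X^v Y), so II-1 is X^V X^v.
Their cross gives offspring ratios 1/2 X^V X^V : 1/2 X^V X^v. Conditioning on III-1 being unaffected, P(X^V X^v) = 1/2 / 1 = 1/2.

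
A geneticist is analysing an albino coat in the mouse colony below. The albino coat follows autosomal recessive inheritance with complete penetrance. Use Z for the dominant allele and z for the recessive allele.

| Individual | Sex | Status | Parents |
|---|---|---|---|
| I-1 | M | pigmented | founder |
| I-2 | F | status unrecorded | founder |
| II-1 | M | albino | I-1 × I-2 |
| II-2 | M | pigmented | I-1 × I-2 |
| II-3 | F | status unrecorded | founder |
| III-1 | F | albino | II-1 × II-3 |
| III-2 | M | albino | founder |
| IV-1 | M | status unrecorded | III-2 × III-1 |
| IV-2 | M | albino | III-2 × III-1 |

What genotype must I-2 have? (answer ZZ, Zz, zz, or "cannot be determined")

cannot be determined

I-2's phenotype is unrecorded, and no parent or child forces a single allele at both positions; consistent genotype assignments exist with I-2 as Zz or zz.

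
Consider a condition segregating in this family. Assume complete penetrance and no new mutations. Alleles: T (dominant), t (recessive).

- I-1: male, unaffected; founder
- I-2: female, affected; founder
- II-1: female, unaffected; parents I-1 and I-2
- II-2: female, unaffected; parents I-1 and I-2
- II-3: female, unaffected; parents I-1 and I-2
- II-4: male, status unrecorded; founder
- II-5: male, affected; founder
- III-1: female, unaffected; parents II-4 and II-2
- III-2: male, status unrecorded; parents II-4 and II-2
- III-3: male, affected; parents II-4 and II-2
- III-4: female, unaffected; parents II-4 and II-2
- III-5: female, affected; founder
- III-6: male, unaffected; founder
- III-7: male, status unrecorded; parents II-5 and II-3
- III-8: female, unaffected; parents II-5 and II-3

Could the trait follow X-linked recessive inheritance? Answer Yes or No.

A consistent assignment under X-linked recessive exists: I-1 X^T Y, I-2 X^t X^t, II-1 X^T X^t, II-2 X^T X^t, II-3 X^T X^t, II-4 X^T Y, II-5 X^t Y, III-1 X^T X^T, III-2 X^T Y, III-3 X^t Y, III-4 X^T X^T, III-5 X^t X^t, III-6 X^T Y, III-7 X^T Y, III-8 X^T X^t.
In this assignment every recorded phenotype matches its genotype and every non-founder's genotype is obtainable from its parents' genotypes, so the pedigree is consistent.

Yes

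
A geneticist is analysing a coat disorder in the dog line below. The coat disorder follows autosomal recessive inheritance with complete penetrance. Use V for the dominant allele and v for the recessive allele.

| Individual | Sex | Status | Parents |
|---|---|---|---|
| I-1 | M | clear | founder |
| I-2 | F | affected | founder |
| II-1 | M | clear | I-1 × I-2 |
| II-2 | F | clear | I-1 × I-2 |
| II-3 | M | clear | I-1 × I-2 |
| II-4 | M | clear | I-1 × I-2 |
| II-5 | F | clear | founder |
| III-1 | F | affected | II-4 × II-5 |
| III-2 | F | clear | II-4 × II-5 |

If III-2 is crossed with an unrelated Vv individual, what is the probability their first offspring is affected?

II-4 is clear so carries V and received v from I-2 (vv), so II-4 is Vv.
II-5 is clear so carries V and passed v to III-1 (vv), so II-5 is Vv.
III-2 is a clear offspring of II-4 (Vv) × II-5 (Vv), whose cross gives 1/4 VV : 1/2 Vv : 1/4 vv; conditioning on being clear, III-2 is VV with probability 1/3, Vv with probability 2/3.
Summing over parental genotype combinations, P(offspring is affected) = 2/3·1/4 = 1/6.

1/6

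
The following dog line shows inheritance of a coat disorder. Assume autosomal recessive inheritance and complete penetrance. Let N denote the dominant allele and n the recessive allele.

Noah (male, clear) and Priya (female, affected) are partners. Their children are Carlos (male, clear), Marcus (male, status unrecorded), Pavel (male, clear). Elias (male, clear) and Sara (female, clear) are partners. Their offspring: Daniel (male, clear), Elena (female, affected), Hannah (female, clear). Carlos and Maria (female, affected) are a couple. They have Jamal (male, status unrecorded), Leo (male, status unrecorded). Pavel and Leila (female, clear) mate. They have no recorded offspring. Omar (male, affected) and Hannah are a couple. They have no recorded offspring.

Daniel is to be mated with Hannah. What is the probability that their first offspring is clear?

Elias is clear so carries N and passed n to Elena (nn), so Elias is Nn.
Sara is clear so carries N and passed n to Elena (nn), so Sara is Nn.
Daniel is a clear offspring of Elias (Nn) × Sara (Nn), whose cross gives 1/4 NN : 1/2 Nn : 1/4 nn; conditioning on being clear, Daniel is NN with probability 1/3, Nn with probability 2/3.
Hannah is a clear offspring of Elias (Nn) × Sara (Nn), whose cross gives 1/4 NN : 1/2 Nn : 1/4 nn; conditioning on being clear, Hannah is NN with probability 1/3, Nn with probability 2/3.
Summing over parental genotype combinations, P(offspring is clear) = 1/9·1 + 2/9·1 + 2/9·1 + 4/9·3/4 = 8/9.

8/9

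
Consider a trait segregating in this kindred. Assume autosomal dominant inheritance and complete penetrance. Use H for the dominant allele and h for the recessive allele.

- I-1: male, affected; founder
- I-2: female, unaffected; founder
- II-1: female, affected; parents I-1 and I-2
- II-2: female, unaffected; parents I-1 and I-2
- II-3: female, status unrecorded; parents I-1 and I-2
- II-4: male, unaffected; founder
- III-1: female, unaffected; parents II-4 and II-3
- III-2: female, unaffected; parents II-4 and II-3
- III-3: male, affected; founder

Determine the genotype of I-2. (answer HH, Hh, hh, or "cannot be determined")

I-2 is unaffected, so I-2 is hh.

hh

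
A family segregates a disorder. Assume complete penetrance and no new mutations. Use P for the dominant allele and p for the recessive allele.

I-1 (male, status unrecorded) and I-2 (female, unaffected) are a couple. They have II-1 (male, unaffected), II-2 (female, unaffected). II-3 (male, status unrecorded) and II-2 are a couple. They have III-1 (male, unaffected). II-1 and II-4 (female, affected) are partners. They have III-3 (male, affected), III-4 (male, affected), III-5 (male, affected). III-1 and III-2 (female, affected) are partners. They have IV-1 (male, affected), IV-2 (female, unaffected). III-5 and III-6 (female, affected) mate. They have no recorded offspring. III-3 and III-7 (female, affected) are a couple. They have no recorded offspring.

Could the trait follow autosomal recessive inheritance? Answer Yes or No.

A consistent assignment under autosomal recessive exists: I-1 PP, I-2 Pp, II-1 Pp, II-2 PP, II-3 Pp, II-4 pp, III-1 Pp, III-2 pp, III-3 pp, III-4 pp, III-5 pp, III-6 pp, III-7 pp, IV-1 pp, IV-2 Pp.
In this assignment every recorded phenotype matches its genotype and every non-founder's genotype is obtainable from its parents' genotypes, so the pedigree is consistent.

Yes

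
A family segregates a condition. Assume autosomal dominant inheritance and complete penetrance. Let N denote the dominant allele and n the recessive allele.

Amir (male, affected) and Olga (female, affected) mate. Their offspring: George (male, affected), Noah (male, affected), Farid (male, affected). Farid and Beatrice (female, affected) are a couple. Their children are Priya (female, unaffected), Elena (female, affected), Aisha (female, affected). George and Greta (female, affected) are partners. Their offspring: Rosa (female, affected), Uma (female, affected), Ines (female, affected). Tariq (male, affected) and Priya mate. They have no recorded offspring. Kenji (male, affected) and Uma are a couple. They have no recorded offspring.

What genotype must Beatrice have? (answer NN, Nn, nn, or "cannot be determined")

From phenotype alone, Beatrice is NN or Nn.
Beatrice is affected so carries N and passed n to Priya (nn), so Beatrice is Nn.

Nn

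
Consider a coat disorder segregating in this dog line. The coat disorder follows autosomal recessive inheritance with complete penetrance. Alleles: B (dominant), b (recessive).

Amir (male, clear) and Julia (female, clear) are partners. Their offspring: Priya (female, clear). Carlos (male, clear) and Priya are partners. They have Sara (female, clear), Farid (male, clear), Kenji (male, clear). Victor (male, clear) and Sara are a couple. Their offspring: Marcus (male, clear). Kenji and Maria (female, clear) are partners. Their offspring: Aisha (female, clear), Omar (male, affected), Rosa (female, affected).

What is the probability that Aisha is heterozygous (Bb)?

2/3

Kenji is clear so carries B and passed b to Omar (bb), so Kenji is Bb.
Maria is clear so carries B and passed b to Omar (bb), so Maria is Bb.
Their cross gives offspring ratios 1/4 BB : 1/2 Bb : 1/4 bb. Conditioning on Aisha being clear, P(Bb) = 1/2 / 3/4 = 2/3.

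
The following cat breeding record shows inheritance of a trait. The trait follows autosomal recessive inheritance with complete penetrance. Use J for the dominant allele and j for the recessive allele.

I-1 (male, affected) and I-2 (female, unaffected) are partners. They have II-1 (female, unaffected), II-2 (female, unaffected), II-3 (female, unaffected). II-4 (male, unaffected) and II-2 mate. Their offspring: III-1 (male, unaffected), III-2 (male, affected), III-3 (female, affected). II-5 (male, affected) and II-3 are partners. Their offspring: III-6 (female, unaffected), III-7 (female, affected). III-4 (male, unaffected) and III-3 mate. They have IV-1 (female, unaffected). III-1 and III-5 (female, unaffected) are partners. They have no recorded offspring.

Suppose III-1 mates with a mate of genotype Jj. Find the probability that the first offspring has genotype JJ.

1/3

II-4 is unaffected so carries J and passed j to III-2 (jj), so II-4 is Jj.
II-2 is unaffected so carries J and received j from I-1 (jj), so II-2 is Jj.
III-1 is an unaffected offspring of II-4 (Jj) × II-2 (Jj), whose cross gives 1/4 JJ : 1/2 Jj : 1/4 jj; conditioning on being unaffected, III-1 is JJ with probability 1/3, Jj with probability 2/3.
Summing over parental genotype combinations, P(offspring has genotype JJ) = 1/3·1/2 + 2/3·1/4 = 1/3.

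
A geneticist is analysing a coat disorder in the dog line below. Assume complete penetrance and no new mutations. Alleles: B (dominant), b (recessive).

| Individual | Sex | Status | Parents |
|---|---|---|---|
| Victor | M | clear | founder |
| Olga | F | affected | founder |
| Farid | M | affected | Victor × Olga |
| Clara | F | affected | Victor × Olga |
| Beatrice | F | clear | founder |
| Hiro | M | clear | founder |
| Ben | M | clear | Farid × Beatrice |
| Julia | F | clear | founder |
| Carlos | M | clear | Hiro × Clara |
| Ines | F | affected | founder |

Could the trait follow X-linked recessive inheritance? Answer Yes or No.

No

Under X-linked recessive, Clara (affected, female) cannot arise from Victor (clear) × Olga (affected).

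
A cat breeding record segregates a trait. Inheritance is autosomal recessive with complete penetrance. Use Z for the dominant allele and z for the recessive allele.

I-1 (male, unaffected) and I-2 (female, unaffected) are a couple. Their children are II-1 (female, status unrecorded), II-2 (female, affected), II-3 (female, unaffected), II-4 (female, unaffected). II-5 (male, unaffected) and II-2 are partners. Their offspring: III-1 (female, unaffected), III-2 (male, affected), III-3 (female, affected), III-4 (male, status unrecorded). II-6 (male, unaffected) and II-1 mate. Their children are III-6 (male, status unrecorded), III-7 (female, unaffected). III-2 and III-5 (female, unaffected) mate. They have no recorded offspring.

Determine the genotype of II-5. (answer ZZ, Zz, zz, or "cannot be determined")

Zz

From phenotype alone, II-5 is ZZ or Zz.
II-5 is unaffected so carries Z and passed z to III-2 (zz), so II-5 is Zz.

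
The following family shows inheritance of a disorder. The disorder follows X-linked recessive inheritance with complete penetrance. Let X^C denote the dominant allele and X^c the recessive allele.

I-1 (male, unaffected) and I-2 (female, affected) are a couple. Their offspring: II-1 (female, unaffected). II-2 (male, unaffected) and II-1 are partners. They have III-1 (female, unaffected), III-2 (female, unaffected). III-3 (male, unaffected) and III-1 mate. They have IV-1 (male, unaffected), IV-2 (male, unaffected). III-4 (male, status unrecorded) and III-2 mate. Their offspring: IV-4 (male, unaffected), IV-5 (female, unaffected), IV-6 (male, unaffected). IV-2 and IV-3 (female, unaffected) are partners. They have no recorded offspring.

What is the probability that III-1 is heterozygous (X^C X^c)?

1/5

II-2 is unaffected, so II-2 is X^C Y.
II-1 is unaffected so carries C and received c from I-2 (X^c X^c), so II-1 is X^C X^c.
Their cross gives offspring ratios 1/2 X^C X^C : 1/2 X^C X^c. Conditioning on III-1 being unaffected, P(X^C X^c) = 1/2 / 1 = 1/2 before taking III-1's own offspring into account.
III-3 is unaffected, so III-3 is X^C Y.
Now use III-1's offspring. Probability of each recorded status — unaffected son IV-1: 1/2 if III-1 is X^C X^c, 1 if X^C X^C; unaffected son IV-2: 1/2 if III-1 is X^C X^c, 1 if X^C X^C.
Bayes: P(X^C X^c) = 1/2·1/4 / (1/2·1/4 + 1/2·1) = 1/5.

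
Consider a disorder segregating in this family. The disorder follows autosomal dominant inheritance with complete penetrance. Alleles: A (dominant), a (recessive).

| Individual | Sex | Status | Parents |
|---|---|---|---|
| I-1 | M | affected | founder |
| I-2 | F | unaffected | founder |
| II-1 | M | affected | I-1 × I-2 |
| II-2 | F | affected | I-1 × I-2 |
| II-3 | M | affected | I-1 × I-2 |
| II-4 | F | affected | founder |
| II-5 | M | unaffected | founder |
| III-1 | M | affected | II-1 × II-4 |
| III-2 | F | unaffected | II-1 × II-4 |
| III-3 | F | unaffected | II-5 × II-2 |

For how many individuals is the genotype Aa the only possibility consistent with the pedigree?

Obligate heterozygotes: II-1 is affected so carries A and received a from I-2 (aa), so II-1 is Aa; II-2 is affected so carries A and received a from I-2 (aa), so II-2 is Aa; II-3 is affected so carries A and received a from I-2 (aa), so II-3 is Aa; II-4 is affected so carries A and passed a to III-2 (aa), so II-4 is Aa.
Every other individual is either homozygous by phenotype or has at least one consistent homozygous assignment, so the count is 4.

4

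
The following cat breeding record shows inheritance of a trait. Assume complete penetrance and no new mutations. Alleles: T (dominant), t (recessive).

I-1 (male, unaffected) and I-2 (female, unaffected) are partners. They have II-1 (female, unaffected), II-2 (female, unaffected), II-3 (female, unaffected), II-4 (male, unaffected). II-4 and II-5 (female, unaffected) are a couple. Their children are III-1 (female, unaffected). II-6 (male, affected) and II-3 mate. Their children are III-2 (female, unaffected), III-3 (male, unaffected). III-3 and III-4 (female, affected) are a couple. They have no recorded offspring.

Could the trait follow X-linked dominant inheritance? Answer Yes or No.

Under X-linked dominant, III-2 (unaffected, female) cannot arise from II-6 (affected) × II-3 (unaffected).

No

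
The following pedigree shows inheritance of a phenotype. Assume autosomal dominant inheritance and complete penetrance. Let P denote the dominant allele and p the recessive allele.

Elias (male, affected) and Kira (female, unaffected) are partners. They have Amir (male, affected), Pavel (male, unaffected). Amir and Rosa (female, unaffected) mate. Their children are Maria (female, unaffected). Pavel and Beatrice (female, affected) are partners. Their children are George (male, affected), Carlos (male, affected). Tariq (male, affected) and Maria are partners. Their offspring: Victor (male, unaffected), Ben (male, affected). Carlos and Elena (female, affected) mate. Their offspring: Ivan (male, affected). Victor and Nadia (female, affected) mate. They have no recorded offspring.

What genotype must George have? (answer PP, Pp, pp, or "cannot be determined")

Pp

From phenotype alone, George is PP or Pp.
George is affected so carries P and received p from Pavel (pp), so George is Pp.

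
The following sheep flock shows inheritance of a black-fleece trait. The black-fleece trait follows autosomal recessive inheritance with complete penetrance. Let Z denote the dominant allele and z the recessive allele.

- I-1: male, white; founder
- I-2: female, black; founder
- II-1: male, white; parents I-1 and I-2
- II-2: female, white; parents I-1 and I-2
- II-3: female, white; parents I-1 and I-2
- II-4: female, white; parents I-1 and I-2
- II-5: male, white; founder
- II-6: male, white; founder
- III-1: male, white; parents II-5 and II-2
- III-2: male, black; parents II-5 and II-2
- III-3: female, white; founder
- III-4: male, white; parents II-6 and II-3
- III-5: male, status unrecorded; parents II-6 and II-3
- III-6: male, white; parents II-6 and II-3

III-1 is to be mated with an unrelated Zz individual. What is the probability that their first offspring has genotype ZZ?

1/3

II-5 is white so carries Z and passed z to III-2 (zz), so II-5 is Zz.
II-2 is white so carries Z and received z from I-2 (zz), so II-2 is Zz.
III-1 is a white offspring of II-5 (Zz) × II-2 (Zz), whose cross gives 1/4 ZZ : 1/2 Zz : 1/4 zz; conditioning on being white, III-1 is ZZ with probability 1/3, Zz with probability 2/3.
Summing over parental genotype combinations, P(offspring has genotype ZZ) = 1/3·1/2 + 2/3·1/4 = 1/3.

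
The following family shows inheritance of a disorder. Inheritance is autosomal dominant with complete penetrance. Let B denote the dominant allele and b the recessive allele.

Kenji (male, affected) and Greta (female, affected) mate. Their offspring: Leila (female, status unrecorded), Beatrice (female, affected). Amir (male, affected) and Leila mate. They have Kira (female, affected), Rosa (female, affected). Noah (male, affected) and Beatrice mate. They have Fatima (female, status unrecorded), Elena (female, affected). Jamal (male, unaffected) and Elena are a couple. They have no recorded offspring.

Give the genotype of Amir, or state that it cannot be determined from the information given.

Amir's phenotype allows BB or Bb, and no parent or child forces a single allele at both positions; consistent genotype assignments exist with Amir as BB or Bb.

cannot be determined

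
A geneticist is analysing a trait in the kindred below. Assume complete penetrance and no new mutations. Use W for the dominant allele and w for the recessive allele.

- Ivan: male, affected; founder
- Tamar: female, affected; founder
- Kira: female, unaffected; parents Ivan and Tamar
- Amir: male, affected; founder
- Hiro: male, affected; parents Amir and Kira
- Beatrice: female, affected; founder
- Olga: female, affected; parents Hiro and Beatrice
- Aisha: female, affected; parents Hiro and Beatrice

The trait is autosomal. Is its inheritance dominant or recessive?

dominant

Ivan and Tamar are both affected yet have an unaffected child Kira. Under a recessive model two affected parents are homozygous and every child would be affected, so the trait cannot be recessive.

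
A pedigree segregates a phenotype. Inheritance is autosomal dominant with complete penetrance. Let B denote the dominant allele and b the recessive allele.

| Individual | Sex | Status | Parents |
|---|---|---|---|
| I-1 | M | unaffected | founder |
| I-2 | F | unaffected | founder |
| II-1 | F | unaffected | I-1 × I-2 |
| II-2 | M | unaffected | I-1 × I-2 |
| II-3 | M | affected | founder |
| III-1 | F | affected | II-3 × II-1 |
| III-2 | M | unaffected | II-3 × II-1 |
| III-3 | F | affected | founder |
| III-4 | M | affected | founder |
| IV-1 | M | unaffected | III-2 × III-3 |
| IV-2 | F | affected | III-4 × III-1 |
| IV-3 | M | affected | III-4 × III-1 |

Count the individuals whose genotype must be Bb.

Obligate heterozygotes: II-3 is affected so carries B and passed b to III-2 (bb), so II-3 is Bb; III-1 is affected so carries B and received b from II-1 (bb), so III-1 is Bb; III-3 is affected so carries B and passed b to IV-1 (bb), so III-3 is Bb.
Every other individual is either homozygous by phenotype or has at least one consistent homozygous assignment, so the count is 3.

3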